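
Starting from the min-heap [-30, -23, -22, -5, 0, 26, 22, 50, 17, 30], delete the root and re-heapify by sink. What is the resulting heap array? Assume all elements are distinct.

remove root -30; move last element 30 to root → [30, -23, -22, -5, 0, 26, 22, 50, 17]
30 vs smaller child -23 at index 1, swap → [-23, 30, -22, -5, 0, 26, 22, 50, 17]
30 vs smaller child -5 at index 3, swap → [-23, -5, -22, 30, 0, 26, 22, 50, 17]
30 vs smaller child 17 at index 8, swap → [-23, -5, -22, 17, 0, 26, 22, 50, 30]

[-23, -5, -22, 17, 0, 26, 22, 50, 30]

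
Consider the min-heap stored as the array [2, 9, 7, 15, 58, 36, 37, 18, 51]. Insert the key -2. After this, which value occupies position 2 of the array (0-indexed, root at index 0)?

7

append -2 at index 9 → [2, 9, 7, 15, 58, 36, 37, 18, 51, -2]
-2 < parent 58 at index 4, swap → [2, 9, 7, 15, -2, 36, 37, 18, 51, 58]
-2 < parent 9 at index 1, swap → [2, -2, 7, 15, 9, 36, 37, 18, 51, 58]
-2 < parent 2 at index 0, swap → [-2, 2, 7, 15, 9, 36, 37, 18, 51, 58]
resulting array: [-2, 2, 7, 15, 9, 36, 37, 18, 51, 58]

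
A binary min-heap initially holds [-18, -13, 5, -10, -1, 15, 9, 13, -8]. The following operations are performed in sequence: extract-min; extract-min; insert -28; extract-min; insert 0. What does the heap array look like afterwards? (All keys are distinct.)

[-10, -8, 5, 0, -1, 15, 9, 13]

extract-min → returns -18:
  remove root -18; move last element -8 to root → [-8, -13, 5, -10, -1, 15, 9, 13]
  -8 vs smaller child -13 at index 1, swap → [-13, -8, 5, -10, -1, 15, 9, 13]
  -8 vs smaller child -10 at index 3, swap → [-13, -10, 5, -8, -1, 15, 9, 13]
extract-min → returns -13:
  remove root -13; move last element 13 to root → [13, -10, 5, -8, -1, 15, 9]
  13 vs smaller child -10 at index 1, swap → [-10, 13, 5, -8, -1, 15, 9]
  13 vs smaller child -8 at index 3, swap → [-10, -8, 5, 13, -1, 15, 9]
insert -28:
  append -28 at index 7 → [-10, -8, 5, 13, -1, 15, 9, -28]
  -28 < parent 13 at index 3, swap → [-10, -8, 5, -28, -1, 15, 9, 13]
  -28 < parent -8 at index 1, swap → [-10, -28, 5, -8, -1, 15, 9, 13]
  -28 < parent -10 at index 0, swap → [-28, -10, 5, -8, -1, 15, 9, 13]
extract-min → returns -28:
  remove root -28; move last element 13 to root → [13, -10, 5, -8, -1, 15, 9]
  13 vs smaller child -10 at index 1, swap → [-10, 13, 5, -8, -1, 15, 9]
  13 vs smaller child -8 at index 3, swap → [-10, -8, 5, 13, -1, 15, 9]
insert 0:
  append 0 at index 7 → [-10, -8, 5, 13, -1, 15, 9, 0]
  0 < parent 13 at index 3, swap → [-10, -8, 5, 0, -1, 15, 9, 13]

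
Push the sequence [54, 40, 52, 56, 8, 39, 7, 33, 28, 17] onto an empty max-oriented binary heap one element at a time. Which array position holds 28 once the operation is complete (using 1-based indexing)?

9

Insert 54:
  append 54 at index 1 → [54] (no swap needed)
Insert 40:
  append 40 at index 2 → [54, 40] (no swap needed)
Insert 52:
  append 52 at index 3 → [54, 40, 52] (no swap needed)
Insert 56:
  append 56 at index 4 → [54, 40, 52, 56]
  56 > parent 40 at index 2, swap → [54, 56, 52, 40]
  56 > parent 54 at index 1, swap → [56, 54, 52, 40]
Insert 8:
  append 8 at index 5 → [56, 54, 52, 40, 8] (no swap needed)
Insert 39:
  append 39 at index 6 → [56, 54, 52, 40, 8, 39] (no swap needed)
Insert 7:
  append 7 at index 7 → [56, 54, 52, 40, 8, 39, 7] (no swap needed)
Insert 33:
  append 33 at index 8 → [56, 54, 52, 40, 8, 39, 7, 33] (no swap needed)
Insert 28:
  append 28 at index 9 → [56, 54, 52, 40, 8, 39, 7, 33, 28] (no swap needed)
Insert 17:
  append 17 at index 10 → [56, 54, 52, 40, 8, 39, 7, 33, 28, 17]
  17 > parent 8 at index 5, swap → [56, 54, 52, 40, 17, 39, 7, 33, 28, 8]
resulting array: [56, 54, 52, 40, 17, 39, 7, 33, 28, 8]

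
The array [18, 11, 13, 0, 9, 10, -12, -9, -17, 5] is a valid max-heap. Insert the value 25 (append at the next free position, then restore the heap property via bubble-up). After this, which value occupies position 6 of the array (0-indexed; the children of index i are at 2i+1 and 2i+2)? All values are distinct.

-12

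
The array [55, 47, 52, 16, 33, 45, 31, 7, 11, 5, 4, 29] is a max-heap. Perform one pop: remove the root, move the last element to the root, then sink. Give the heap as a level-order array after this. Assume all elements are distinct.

remove root 55; move last element 29 to root → [29, 47, 52, 16, 33, 45, 31, 7, 11, 5, 4]
29 vs larger child 52 at index 2, swap → [52, 47, 29, 16, 33, 45, 31, 7, 11, 5, 4]
29 vs larger child 45 at index 5, swap → [52, 47, 45, 16, 33, 29, 31, 7, 11, 5, 4]

[52, 47, 45, 16, 33, 29, 31, 7, 11, 5, 4]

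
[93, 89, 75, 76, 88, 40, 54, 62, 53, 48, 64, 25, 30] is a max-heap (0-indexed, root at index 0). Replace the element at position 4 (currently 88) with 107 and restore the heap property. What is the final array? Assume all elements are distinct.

[107, 93, 75, 76, 89, 40, 54, 62, 53, 48, 64, 25, 30]

set index 4 from 88 to 107 → [93, 89, 75, 76, 107, 40, 54, 62, 53, 48, 64, 25, 30]
107 > parent 89 at index 1, swap → [93, 107, 75, 76, 89, 40, 54, 62, 53, 48, 64, 25, 30]
107 > parent 93 at index 0, swap → [107, 93, 75, 76, 89, 40, 54, 62, 53, 48, 64, 25, 30]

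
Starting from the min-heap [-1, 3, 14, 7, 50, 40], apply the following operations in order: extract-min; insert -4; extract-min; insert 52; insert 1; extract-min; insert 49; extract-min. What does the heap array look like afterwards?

[7, 40, 14, 49, 50, 52]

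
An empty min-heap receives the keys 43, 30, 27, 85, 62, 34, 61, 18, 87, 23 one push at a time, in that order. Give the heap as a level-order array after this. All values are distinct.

[18, 23, 30, 43, 27, 34, 61, 85, 87, 62]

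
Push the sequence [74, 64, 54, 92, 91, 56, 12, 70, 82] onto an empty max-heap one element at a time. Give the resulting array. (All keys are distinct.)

[92, 91, 56, 82, 74, 54, 12, 64, 70]

Insert 74:
  append 74 at index 0 → [74] (no swap needed)
Insert 64:
  append 64 at index 1 → [74, 64] (no swap needed)
Insert 54:
  append 54 at index 2 → [74, 64, 54] (no swap needed)
Insert 92:
  append 92 at index 3 → [74, 64, 54, 92]
  92 > parent 64 at index 1, swap → [74, 92, 54, 64]
  92 > parent 74 at index 0, swap → [92, 74, 54, 64]
Insert 91:
  append 91 at index 4 → [92, 74, 54, 64, 91]
  91 > parent 74 at index 1, swap → [92, 91, 54, 64, 74]
Insert 56:
  append 56 at index 5 → [92, 91, 54, 64, 74, 56]
  56 > parent 54 at index 2, swap → [92, 91, 56, 64, 74, 54]
Insert 12:
  append 12 at index 6 → [92, 91, 56, 64, 74, 54, 12] (no swap needed)
Insert 70:
  append 70 at index 7 → [92, 91, 56, 64, 74, 54, 12, 70]
  70 > parent 64 at index 3, swap → [92, 91, 56, 70, 74, 54, 12, 64]
Insert 82:
  append 82 at index 8 → [92, 91, 56, 70, 74, 54, 12, 64, 82]
  82 > parent 70 at index 3, swap → [92, 91, 56, 82, 74, 54, 12, 64, 70]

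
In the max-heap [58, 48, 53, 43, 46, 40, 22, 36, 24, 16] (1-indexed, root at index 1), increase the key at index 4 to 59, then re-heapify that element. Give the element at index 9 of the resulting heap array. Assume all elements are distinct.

24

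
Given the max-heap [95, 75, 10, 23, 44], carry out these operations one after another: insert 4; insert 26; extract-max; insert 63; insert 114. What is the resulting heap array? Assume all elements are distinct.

insert 4:
  append 4 at index 5 → [95, 75, 10, 23, 44, 4] (no swap needed)
insert 26:
  append 26 at index 6 → [95, 75, 10, 23, 44, 4, 26]
  26 > parent 10 at index 2, swap → [95, 75, 26, 23, 44, 4, 10]
extract-max → returns 95:
  remove root 95; move last element 10 to root → [10, 75, 26, 23, 44, 4]
  10 vs larger child 75 at index 1, swap → [75, 10, 26, 23, 44, 4]
  10 vs larger child 44 at index 4, swap → [75, 44, 26, 23, 10, 4]
insert 63:
  append 63 at index 6 → [75, 44, 26, 23, 10, 4, 63]
  63 > parent 26 at index 2, swap → [75, 44, 63, 23, 10, 4, 26]
insert 114:
  append 114 at index 7 → [75, 44, 63, 23, 10, 4, 26, 114]
  114 > parent 23 at index 3, swap → [75, 44, 63, 114, 10, 4, 26, 23]
  114 > parent 44 at index 1, swap → [75, 114, 63, 44, 10, 4, 26, 23]
  114 > parent 75 at index 0, swap → [114, 75, 63, 44, 10, 4, 26, 23]

[114, 75, 63, 44, 10, 4, 26, 23]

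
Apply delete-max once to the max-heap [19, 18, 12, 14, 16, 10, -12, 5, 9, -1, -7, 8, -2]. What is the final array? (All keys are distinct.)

remove root 19; move last element -2 to root → [-2, 18, 12, 14, 16, 10, -12, 5, 9, -1, -7, 8]
-2 vs larger child 18 at index 1, swap → [18, -2, 12, 14, 16, 10, -12, 5, 9, -1, -7, 8]
-2 vs larger child 16 at index 4, swap → [18, 16, 12, 14, -2, 10, -12, 5, 9, -1, -7, 8]
-2 vs larger child -1 at index 9, swap → [18, 16, 12, 14, -1, 10, -12, 5, 9, -2, -7, 8]

[18, 16, 12, 14, -1, 10, -12, 5, 9, -2, -7, 8]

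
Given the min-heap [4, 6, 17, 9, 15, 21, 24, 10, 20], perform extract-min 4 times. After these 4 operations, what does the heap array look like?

extract-min #1 returns 4:
  remove root 4; move last element 20 to root → [20, 6, 17, 9, 15, 21, 24, 10]
  20 vs smaller child 6 at index 1, swap → [6, 20, 17, 9, 15, 21, 24, 10]
  20 vs smaller child 9 at index 3, swap → [6, 9, 17, 20, 15, 21, 24, 10]
  20 vs only child 10 at index 7, swap → [6, 9, 17, 10, 15, 21, 24, 20]
extract-min #2 returns 6:
  remove root 6; move last element 20 to root → [20, 9, 17, 10, 15, 21, 24]
  20 vs smaller child 9 at index 1, swap → [9, 20, 17, 10, 15, 21, 24]
  20 vs smaller child 10 at index 3, swap → [9, 10, 17, 20, 15, 21, 24]
extract-min #3 returns 9:
  remove root 9; move last element 24 to root → [24, 10, 17, 20, 15, 21]
  24 vs smaller child 10 at index 1, swap → [10, 24, 17, 20, 15, 21]
  24 vs smaller child 15 at index 4, swap → [10, 15, 17, 20, 24, 21]
extract-min #4 returns 10:
  remove root 10; move last element 21 to root → [21, 15, 17, 20, 24]
  21 vs smaller child 15 at index 1, swap → [15, 21, 17, 20, 24]
  21 vs smaller child 20 at index 3, swap → [15, 20, 17, 21, 24]

[15, 20, 17, 21, 24]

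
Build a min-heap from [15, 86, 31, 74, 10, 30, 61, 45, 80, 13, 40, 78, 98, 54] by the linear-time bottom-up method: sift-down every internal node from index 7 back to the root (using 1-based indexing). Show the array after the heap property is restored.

[10, 13, 30, 45, 15, 31, 54, 74, 80, 86, 40, 78, 98, 61]

sift down from index 7:
  61 vs only child 54 at index 14, swap → [15, 86, 31, 74, 10, 30, 54, 45, 80, 13, 40, 78, 98, 61]
sift down from index 6: already satisfies heap property
sift down from index 5: already satisfies heap property
sift down from index 4:
  74 vs smaller child 45 at index 8, swap → [15, 86, 31, 45, 10, 30, 54, 74, 80, 13, 40, 78, 98, 61]
sift down from index 3:
  31 vs smaller child 30 at index 6, swap → [15, 86, 30, 45, 10, 31, 54, 74, 80, 13, 40, 78, 98, 61]
sift down from index 2:
  86 vs smaller child 10 at index 5, swap → [15, 10, 30, 45, 86, 31, 54, 74, 80, 13, 40, 78, 98, 61]
  86 vs smaller child 13 at index 10, swap → [15, 10, 30, 45, 13, 31, 54, 74, 80, 86, 40, 78, 98, 61]
sift down from index 1:
  15 vs smaller child 10 at index 2, swap → [10, 15, 30, 45, 13, 31, 54, 74, 80, 86, 40, 78, 98, 61]
  15 vs smaller child 13 at index 5, swap → [10, 13, 30, 45, 15, 31, 54, 74, 80, 86, 40, 78, 98, 61]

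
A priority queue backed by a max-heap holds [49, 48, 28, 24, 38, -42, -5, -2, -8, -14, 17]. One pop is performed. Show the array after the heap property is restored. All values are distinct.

remove root 49; move last element 17 to root → [17, 48, 28, 24, 38, -42, -5, -2, -8, -14]
17 vs larger child 48 at index 1, swap → [48, 17, 28, 24, 38, -42, -5, -2, -8, -14]
17 vs larger child 38 at index 4, swap → [48, 38, 28, 24, 17, -42, -5, -2, -8, -14]

[48, 38, 28, 24, 17, -42, -5, -2, -8, -14]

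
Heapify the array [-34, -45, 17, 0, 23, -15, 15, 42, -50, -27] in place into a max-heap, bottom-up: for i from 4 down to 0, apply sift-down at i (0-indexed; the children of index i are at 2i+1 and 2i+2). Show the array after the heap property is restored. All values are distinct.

[42, 23, 17, 0, -27, -15, 15, -45, -50, -34]

sift down from index 4: already satisfies heap property
sift down from index 3:
  0 vs larger child 42 at index 7, swap → [-34, -45, 17, 42, 23, -15, 15, 0, -50, -27]
sift down from index 2: already satisfies heap property
sift down from index 1:
  -45 vs larger child 42 at index 3, swap → [-34, 42, 17, -45, 23, -15, 15, 0, -50, -27]
  -45 vs larger child 0 at index 7, swap → [-34, 42, 17, 0, 23, -15, 15, -45, -50, -27]
sift down from index 0:
  -34 vs larger child 42 at index 1, swap → [42, -34, 17, 0, 23, -15, 15, -45, -50, -27]
  -34 vs larger child 23 at index 4, swap → [42, 23, 17, 0, -34, -15, 15, -45, -50, -27]
  -34 vs only child -27 at index 9, swap → [42, 23, 17, 0, -27, -15, 15, -45, -50, -34]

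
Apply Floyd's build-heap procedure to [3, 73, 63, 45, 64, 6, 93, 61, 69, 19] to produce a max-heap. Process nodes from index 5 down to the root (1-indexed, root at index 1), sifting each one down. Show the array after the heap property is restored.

[93, 73, 63, 69, 64, 6, 3, 61, 45, 19]

sift down from index 5: already satisfies heap property
sift down from index 4:
  45 vs larger child 69 at index 9, swap → [3, 73, 63, 69, 64, 6, 93, 61, 45, 19]
sift down from index 3:
  63 vs larger child 93 at index 7, swap → [3, 73, 93, 69, 64, 6, 63, 61, 45, 19]
sift down from index 2: already satisfies heap property
sift down from index 1:
  3 vs larger child 93 at index 3, swap → [93, 73, 3, 69, 64, 6, 63, 61, 45, 19]
  3 vs larger child 63 at index 7, swap → [93, 73, 63, 69, 64, 6, 3, 61, 45, 19]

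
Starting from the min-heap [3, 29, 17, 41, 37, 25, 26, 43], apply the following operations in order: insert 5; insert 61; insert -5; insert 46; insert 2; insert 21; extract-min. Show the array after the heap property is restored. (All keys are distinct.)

[2, 3, 17, 29, 5, 25, 21, 43, 41, 61, 37, 46, 26]

insert 5:
  append 5 at index 8 → [3, 29, 17, 41, 37, 25, 26, 43, 5]
  5 < parent 41 at index 3, swap → [3, 29, 17, 5, 37, 25, 26, 43, 41]
  5 < parent 29 at index 1, swap → [3, 5, 17, 29, 37, 25, 26, 43, 41]
insert 61:
  append 61 at index 9 → [3, 5, 17, 29, 37, 25, 26, 43, 41, 61] (no swap needed)
insert -5:
  append -5 at index 10 → [3, 5, 17, 29, 37, 25, 26, 43, 41, 61, -5]
  -5 < parent 37 at index 4, swap → [3, 5, 17, 29, -5, 25, 26, 43, 41, 61, 37]
  -5 < parent 5 at index 1, swap → [3, -5, 17, 29, 5, 25, 26, 43, 41, 61, 37]
  -5 < parent 3 at index 0, swap → [-5, 3, 17, 29, 5, 25, 26, 43, 41, 61, 37]
insert 46:
  append 46 at index 11 → [-5, 3, 17, 29, 5, 25, 26, 43, 41, 61, 37, 46] (no swap needed)
insert 2:
  append 2 at index 12 → [-5, 3, 17, 29, 5, 25, 26, 43, 41, 61, 37, 46, 2]
  2 < parent 25 at index 5, swap → [-5, 3, 17, 29, 5, 2, 26, 43, 41, 61, 37, 46, 25]
  2 < parent 17 at index 2, swap → [-5, 3, 2, 29, 5, 17, 26, 43, 41, 61, 37, 46, 25]
insert 21:
  append 21 at index 13 → [-5, 3, 2, 29, 5, 17, 26, 43, 41, 61, 37, 46, 25, 21]
  21 < parent 26 at index 6, swap → [-5, 3, 2, 29, 5, 17, 21, 43, 41, 61, 37, 46, 25, 26]
extract-min → returns -5:
  remove root -5; move last element 26 to root → [26, 3, 2, 29, 5, 17, 21, 43, 41, 61, 37, 46, 25]
  26 vs smaller child 2 at index 2, swap → [2, 3, 26, 29, 5, 17, 21, 43, 41, 61, 37, 46, 25]
  26 vs smaller child 17 at index 5, swap → [2, 3, 17, 29, 5, 26, 21, 43, 41, 61, 37, 46, 25]
  26 vs smaller child 25 at index 12, swap → [2, 3, 17, 29, 5, 25, 21, 43, 41, 61, 37, 46, 26]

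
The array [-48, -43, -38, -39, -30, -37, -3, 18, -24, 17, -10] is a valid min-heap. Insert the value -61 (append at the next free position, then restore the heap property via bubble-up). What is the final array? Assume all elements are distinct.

[-61, -43, -48, -39, -30, -38, -3, 18, -24, 17, -10, -37]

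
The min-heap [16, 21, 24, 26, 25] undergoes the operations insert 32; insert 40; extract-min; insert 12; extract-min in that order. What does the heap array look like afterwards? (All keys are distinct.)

[21, 25, 24, 26, 40, 32]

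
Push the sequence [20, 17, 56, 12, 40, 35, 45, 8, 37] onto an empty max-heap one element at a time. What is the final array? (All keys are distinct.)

[56, 40, 45, 37, 17, 20, 35, 8, 12]

Insert 20:
  append 20 at index 0 → [20] (no swap needed)
Insert 17:
  append 17 at index 1 → [20, 17] (no swap needed)
Insert 56:
  append 56 at index 2 → [20, 17, 56]
  56 > parent 20 at index 0, swap → [56, 17, 20]
Insert 12:
  append 12 at index 3 → [56, 17, 20, 12] (no swap needed)
Insert 40:
  append 40 at index 4 → [56, 17, 20, 12, 40]
  40 > parent 17 at index 1, swap → [56, 40, 20, 12, 17]
Insert 35:
  append 35 at index 5 → [56, 40, 20, 12, 17, 35]
  35 > parent 20 at index 2, swap → [56, 40, 35, 12, 17, 20]
Insert 45:
  append 45 at index 6 → [56, 40, 35, 12, 17, 20, 45]
  45 > parent 35 at index 2, swap → [56, 40, 45, 12, 17, 20, 35]
Insert 8:
  append 8 at index 7 → [56, 40, 45, 12, 17, 20, 35, 8] (no swap needed)
Insert 37:
  append 37 at index 8 → [56, 40, 45, 12, 17, 20, 35, 8, 37]
  37 > parent 12 at index 3, swap → [56, 40, 45, 37, 17, 20, 35, 8, 12]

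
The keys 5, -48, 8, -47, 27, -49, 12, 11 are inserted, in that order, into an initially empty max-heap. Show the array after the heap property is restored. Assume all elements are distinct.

Insert 5:
  append 5 at index 0 → [5] (no swap needed)
Insert -48:
  append -48 at index 1 → [5, -48] (no swap needed)
Insert 8:
  append 8 at index 2 → [5, -48, 8]
  8 > parent 5 at index 0, swap → [8, -48, 5]
Insert -47:
  append -47 at index 3 → [8, -48, 5, -47]
  -47 > parent -48 at index 1, swap → [8, -47, 5, -48]
Insert 27:
  append 27 at index 4 → [8, -47, 5, -48, 27]
  27 > parent -47 at index 1, swap → [8, 27, 5, -48, -47]
  27 > parent 8 at index 0, swap → [27, 8, 5, -48, -47]
Insert -49:
  append -49 at index 5 → [27, 8, 5, -48, -47, -49] (no swap needed)
Insert 12:
  append 12 at index 6 → [27, 8, 5, -48, -47, -49, 12]
  12 > parent 5 at index 2, swap → [27, 8, 12, -48, -47, -49, 5]
Insert 11:
  append 11 at index 7 → [27, 8, 12, -48, -47, -49, 5, 11]
  11 > parent -48 at index 3, swap → [27, 8, 12, 11, -47, -49, 5, -48]
  11 > parent 8 at index 1, swap → [27, 11, 12, 8, -47, -49, 5, -48]

[27, 11, 12, 8, -47, -49, 5, -48]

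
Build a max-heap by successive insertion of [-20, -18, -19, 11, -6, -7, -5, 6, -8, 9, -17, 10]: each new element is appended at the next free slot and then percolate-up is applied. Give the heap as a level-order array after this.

[11, 9, 10, -6, 6, -5, -7, -20, -8, -18, -17, -19]

Insert -20:
  append -20 at index 0 → [-20] (no swap needed)
Insert -18:
  append -18 at index 1 → [-20, -18]
  -18 > parent -20 at index 0, swap → [-18, -20]
Insert -19:
  append -19 at index 2 → [-18, -20, -19] (no swap needed)
Insert 11:
  append 11 at index 3 → [-18, -20, -19, 11]
  11 > parent -20 at index 1, swap → [-18, 11, -19, -20]
  11 > parent -18 at index 0, swap → [11, -18, -19, -20]
Insert -6:
  append -6 at index 4 → [11, -18, -19, -20, -6]
  -6 > parent -18 at index 1, swap → [11, -6, -19, -20, -18]
Insert -7:
  append -7 at index 5 → [11, -6, -19, -20, -18, -7]
  -7 > parent -19 at index 2, swap → [11, -6, -7, -20, -18, -19]
Insert -5:
  append -5 at index 6 → [11, -6, -7, -20, -18, -19, -5]
  -5 > parent -7 at index 2, swap → [11, -6, -5, -20, -18, -19, -7]
Insert 6:
  append 6 at index 7 → [11, -6, -5, -20, -18, -19, -7, 6]
  6 > parent -20 at index 3, swap → [11, -6, -5, 6, -18, -19, -7, -20]
  6 > parent -6 at index 1, swap → [11, 6, -5, -6, -18, -19, -7, -20]
Insert -8:
  append -8 at index 8 → [11, 6, -5, -6, -18, -19, -7, -20, -8] (no swap needed)
Insert 9:
  append 9 at index 9 → [11, 6, -5, -6, -18, -19, -7, -20, -8, 9]
  9 > parent -18 at index 4, swap → [11, 6, -5, -6, 9, -19, -7, -20, -8, -18]
  9 > parent 6 at index 1, swap → [11, 9, -5, -6, 6, -19, -7, -20, -8, -18]
Insert -17:
  append -17 at index 10 → [11, 9, -5, -6, 6, -19, -7, -20, -8, -18, -17] (no swap needed)
Insert 10:
  append 10 at index 11 → [11, 9, -5, -6, 6, -19, -7, -20, -8, -18, -17, 10]
  10 > parent -19 at index 5, swap → [11, 9, -5, -6, 6, 10, -7, -20, -8, -18, -17, -19]
  10 > parent -5 at index 2, swap → [11, 9, 10, -6, 6, -5, -7, -20, -8, -18, -17, -19]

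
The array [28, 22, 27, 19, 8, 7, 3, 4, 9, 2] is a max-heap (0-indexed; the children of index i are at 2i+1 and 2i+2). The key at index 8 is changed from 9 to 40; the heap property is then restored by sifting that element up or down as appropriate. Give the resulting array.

set index 8 from 9 to 40 → [28, 22, 27, 19, 8, 7, 3, 4, 40, 2]
40 > parent 19 at index 3, swap → [28, 22, 27, 40, 8, 7, 3, 4, 19, 2]
40 > parent 22 at index 1, swap → [28, 40, 27, 22, 8, 7, 3, 4, 19, 2]
40 > parent 28 at index 0, swap → [40, 28, 27, 22, 8, 7, 3, 4, 19, 2]

[40, 28, 27, 22, 8, 7, 3, 4, 19, 2]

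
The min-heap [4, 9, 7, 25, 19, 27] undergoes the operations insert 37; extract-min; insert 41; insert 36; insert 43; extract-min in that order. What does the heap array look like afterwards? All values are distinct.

[9, 19, 27, 25, 43, 37, 41, 36]

insert 37:
  append 37 at index 6 → [4, 9, 7, 25, 19, 27, 37] (no swap needed)
extract-min → returns 4:
  remove root 4; move last element 37 to root → [37, 9, 7, 25, 19, 27]
  37 vs smaller child 7 at index 2, swap → [7, 9, 37, 25, 19, 27]
  37 vs only child 27 at index 5, swap → [7, 9, 27, 25, 19, 37]
insert 41:
  append 41 at index 6 → [7, 9, 27, 25, 19, 37, 41] (no swap needed)
insert 36:
  append 36 at index 7 → [7, 9, 27, 25, 19, 37, 41, 36] (no swap needed)
insert 43:
  append 43 at index 8 → [7, 9, 27, 25, 19, 37, 41, 36, 43] (no swap needed)
extract-min → returns 7:
  remove root 7; move last element 43 to root → [43, 9, 27, 25, 19, 37, 41, 36]
  43 vs smaller child 9 at index 1, swap → [9, 43, 27, 25, 19, 37, 41, 36]
  43 vs smaller child 19 at index 4, swap → [9, 19, 27, 25, 43, 37, 41, 36]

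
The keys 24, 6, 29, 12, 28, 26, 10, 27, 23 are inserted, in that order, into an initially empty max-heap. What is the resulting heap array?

Insert 24:
  append 24 at index 0 → [24] (no swap needed)
Insert 6:
  append 6 at index 1 → [24, 6] (no swap needed)
Insert 29:
  append 29 at index 2 → [24, 6, 29]
  29 > parent 24 at index 0, swap → [29, 6, 24]
Insert 12:
  append 12 at index 3 → [29, 6, 24, 12]
  12 > parent 6 at index 1, swap → [29, 12, 24, 6]
Insert 28:
  append 28 at index 4 → [29, 12, 24, 6, 28]
  28 > parent 12 at index 1, swap → [29, 28, 24, 6, 12]
Insert 26:
  append 26 at index 5 → [29, 28, 24, 6, 12, 26]
  26 > parent 24 at index 2, swap → [29, 28, 26, 6, 12, 24]
Insert 10:
  append 10 at index 6 → [29, 28, 26, 6, 12, 24, 10] (no swap needed)
Insert 27:
  append 27 at index 7 → [29, 28, 26, 6, 12, 24, 10, 27]
  27 > parent 6 at index 3, swap → [29, 28, 26, 27, 12, 24, 10, 6]
Insert 23:
  append 23 at index 8 → [29, 28, 26, 27, 12, 24, 10, 6, 23] (no swap needed)

[29, 28, 26, 27, 12, 24, 10, 6, 23]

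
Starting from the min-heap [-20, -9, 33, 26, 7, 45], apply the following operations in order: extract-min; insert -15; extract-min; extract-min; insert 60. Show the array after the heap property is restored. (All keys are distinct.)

[7, 26, 33, 45, 60]

extract-min → returns -20:
  remove root -20; move last element 45 to root → [45, -9, 33, 26, 7]
  45 vs smaller child -9 at index 1, swap → [-9, 45, 33, 26, 7]
  45 vs smaller child 7 at index 4, swap → [-9, 7, 33, 26, 45]
insert -15:
  append -15 at index 5 → [-9, 7, 33, 26, 45, -15]
  -15 < parent 33 at index 2, swap → [-9, 7, -15, 26, 45, 33]
  -15 < parent -9 at index 0, swap → [-15, 7, -9, 26, 45, 33]
extract-min → returns -15:
  remove root -15; move last element 33 to root → [33, 7, -9, 26, 45]
  33 vs smaller child -9 at index 2, swap → [-9, 7, 33, 26, 45]
extract-min → returns -9:
  remove root -9; move last element 45 to root → [45, 7, 33, 26]
  45 vs smaller child 7 at index 1, swap → [7, 45, 33, 26]
  45 vs only child 26 at index 3, swap → [7, 26, 33, 45]
insert 60:
  append 60 at index 4 → [7, 26, 33, 45, 60] (no swap needed)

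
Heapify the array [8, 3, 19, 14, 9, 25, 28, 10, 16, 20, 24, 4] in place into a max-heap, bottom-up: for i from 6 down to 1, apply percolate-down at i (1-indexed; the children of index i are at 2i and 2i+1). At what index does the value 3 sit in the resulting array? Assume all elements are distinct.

10

sift down from index 6: already satisfies heap property
sift down from index 5:
  9 vs larger child 24 at index 11, swap → [8, 3, 19, 14, 24, 25, 28, 10, 16, 20, 9, 4]
sift down from index 4:
  14 vs larger child 16 at index 9, swap → [8, 3, 19, 16, 24, 25, 28, 10, 14, 20, 9, 4]
sift down from index 3:
  19 vs larger child 28 at index 7, swap → [8, 3, 28, 16, 24, 25, 19, 10, 14, 20, 9, 4]
sift down from index 2:
  3 vs larger child 24 at index 5, swap → [8, 24, 28, 16, 3, 25, 19, 10, 14, 20, 9, 4]
  3 vs larger child 20 at index 10, swap → [8, 24, 28, 16, 20, 25, 19, 10, 14, 3, 9, 4]
sift down from index 1:
  8 vs larger child 28 at index 3, swap → [28, 24, 8, 16, 20, 25, 19, 10, 14, 3, 9, 4]
  8 vs larger child 25 at index 6, swap → [28, 24, 25, 16, 20, 8, 19, 10, 14, 3, 9, 4]
resulting array: [28, 24, 25, 16, 20, 8, 19, 10, 14, 3, 9, 4]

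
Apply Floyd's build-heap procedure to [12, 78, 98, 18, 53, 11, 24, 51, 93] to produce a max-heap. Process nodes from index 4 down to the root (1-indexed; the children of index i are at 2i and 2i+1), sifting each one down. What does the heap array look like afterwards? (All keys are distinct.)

[98, 93, 24, 78, 53, 11, 12, 51, 18]

sift down from index 4:
  18 vs larger child 93 at index 9, swap → [12, 78, 98, 93, 53, 11, 24, 51, 18]
sift down from index 3: already satisfies heap property
sift down from index 2:
  78 vs larger child 93 at index 4, swap → [12, 93, 98, 78, 53, 11, 24, 51, 18]
sift down from index 1:
  12 vs larger child 98 at index 3, swap → [98, 93, 12, 78, 53, 11, 24, 51, 18]
  12 vs larger child 24 at index 7, swap → [98, 93, 24, 78, 53, 11, 12, 51, 18]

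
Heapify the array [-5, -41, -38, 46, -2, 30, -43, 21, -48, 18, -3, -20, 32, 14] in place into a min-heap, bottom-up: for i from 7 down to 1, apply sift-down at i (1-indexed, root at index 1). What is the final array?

[-48, -41, -43, -5, -3, -20, -38, 21, 46, 18, -2, 30, 32, 14]

sift down from index 7: already satisfies heap property
sift down from index 6:
  30 vs smaller child -20 at index 12, swap → [-5, -41, -38, 46, -2, -20, -43, 21, -48, 18, -3, 30, 32, 14]
sift down from index 5:
  -2 vs smaller child -3 at index 11, swap → [-5, -41, -38, 46, -3, -20, -43, 21, -48, 18, -2, 30, 32, 14]
sift down from index 4:
  46 vs smaller child -48 at index 9, swap → [-5, -41, -38, -48, -3, -20, -43, 21, 46, 18, -2, 30, 32, 14]
sift down from index 3:
  -38 vs smaller child -43 at index 7, swap → [-5, -41, -43, -48, -3, -20, -38, 21, 46, 18, -2, 30, 32, 14]
sift down from index 2:
  -41 vs smaller child -48 at index 4, swap → [-5, -48, -43, -41, -3, -20, -38, 21, 46, 18, -2, 30, 32, 14]
sift down from index 1:
  -5 vs smaller child -48 at index 2, swap → [-48, -5, -43, -41, -3, -20, -38, 21, 46, 18, -2, 30, 32, 14]
  -5 vs smaller child -41 at index 4, swap → [-48, -41, -43, -5, -3, -20, -38, 21, 46, 18, -2, 30, 32, 14]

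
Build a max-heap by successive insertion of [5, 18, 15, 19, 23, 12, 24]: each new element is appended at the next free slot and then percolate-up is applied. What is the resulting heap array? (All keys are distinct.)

[24, 19, 23, 5, 18, 12, 15]

Insert 5:
  append 5 at index 0 → [5] (no swap needed)
Insert 18:
  append 18 at index 1 → [5, 18]
  18 > parent 5 at index 0, swap → [18, 5]
Insert 15:
  append 15 at index 2 → [18, 5, 15] (no swap needed)
Insert 19:
  append 19 at index 3 → [18, 5, 15, 19]
  19 > parent 5 at index 1, swap → [18, 19, 15, 5]
  19 > parent 18 at index 0, swap → [19, 18, 15, 5]
Insert 23:
  append 23 at index 4 → [19, 18, 15, 5, 23]
  23 > parent 18 at index 1, swap → [19, 23, 15, 5, 18]
  23 > parent 19 at index 0, swap → [23, 19, 15, 5, 18]
Insert 12:
  append 12 at index 5 → [23, 19, 15, 5, 18, 12] (no swap needed)
Insert 24:
  append 24 at index 6 → [23, 19, 15, 5, 18, 12, 24]
  24 > parent 15 at index 2, swap → [23, 19, 24, 5, 18, 12, 15]
  24 > parent 23 at index 0, swap → [24, 19, 23, 5, 18, 12, 15]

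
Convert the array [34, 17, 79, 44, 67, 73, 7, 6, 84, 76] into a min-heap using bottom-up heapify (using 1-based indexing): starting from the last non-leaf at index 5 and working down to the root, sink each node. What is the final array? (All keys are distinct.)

sift down from index 5: already satisfies heap property
sift down from index 4:
  44 vs smaller child 6 at index 8, swap → [34, 17, 79, 6, 67, 73, 7, 44, 84, 76]
sift down from index 3:
  79 vs smaller child 7 at index 7, swap → [34, 17, 7, 6, 67, 73, 79, 44, 84, 76]
sift down from index 2:
  17 vs smaller child 6 at index 4, swap → [34, 6, 7, 17, 67, 73, 79, 44, 84, 76]
sift down from index 1:
  34 vs smaller child 6 at index 2, swap → [6, 34, 7, 17, 67, 73, 79, 44, 84, 76]
  34 vs smaller child 17 at index 4, swap → [6, 17, 7, 34, 67, 73, 79, 44, 84, 76]

[6, 17, 7, 34, 67, 73, 79, 44, 84, 76]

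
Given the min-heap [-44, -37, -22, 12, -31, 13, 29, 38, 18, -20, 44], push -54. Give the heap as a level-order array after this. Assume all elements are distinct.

[-54, -37, -44, 12, -31, -22, 29, 38, 18, -20, 44, 13]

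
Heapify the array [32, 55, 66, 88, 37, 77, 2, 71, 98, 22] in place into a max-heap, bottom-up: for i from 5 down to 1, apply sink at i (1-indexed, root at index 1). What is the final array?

sift down from index 5: already satisfies heap property
sift down from index 4:
  88 vs larger child 98 at index 9, swap → [32, 55, 66, 98, 37, 77, 2, 71, 88, 22]
sift down from index 3:
  66 vs larger child 77 at index 6, swap → [32, 55, 77, 98, 37, 66, 2, 71, 88, 22]
sift down from index 2:
  55 vs larger child 98 at index 4, swap → [32, 98, 77, 55, 37, 66, 2, 71, 88, 22]
  55 vs larger child 88 at index 9, swap → [32, 98, 77, 88, 37, 66, 2, 71, 55, 22]
sift down from index 1:
  32 vs larger child 98 at index 2, swap → [98, 32, 77, 88, 37, 66, 2, 71, 55, 22]
  32 vs larger child 88 at index 4, swap → [98, 88, 77, 32, 37, 66, 2, 71, 55, 22]
  32 vs larger child 71 at index 8, swap → [98, 88, 77, 71, 37, 66, 2, 32, 55, 22]

[98, 88, 77, 71, 37, 66, 2, 32, 55, 22]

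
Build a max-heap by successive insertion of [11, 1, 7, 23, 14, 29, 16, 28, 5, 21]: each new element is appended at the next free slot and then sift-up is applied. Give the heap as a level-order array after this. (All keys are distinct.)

[29, 28, 23, 14, 21, 7, 16, 1, 5, 11]

Insert 11:
  append 11 at index 0 → [11] (no swap needed)
Insert 1:
  append 1 at index 1 → [11, 1] (no swap needed)
Insert 7:
  append 7 at index 2 → [11, 1, 7] (no swap needed)
Insert 23:
  append 23 at index 3 → [11, 1, 7, 23]
  23 > parent 1 at index 1, swap → [11, 23, 7, 1]
  23 > parent 11 at index 0, swap → [23, 11, 7, 1]
Insert 14:
  append 14 at index 4 → [23, 11, 7, 1, 14]
  14 > parent 11 at index 1, swap → [23, 14, 7, 1, 11]
Insert 29:
  append 29 at index 5 → [23, 14, 7, 1, 11, 29]
  29 > parent 7 at index 2, swap → [23, 14, 29, 1, 11, 7]
  29 > parent 23 at index 0, swap → [29, 14, 23, 1, 11, 7]
Insert 16:
  append 16 at index 6 → [29, 14, 23, 1, 11, 7, 16] (no swap needed)
Insert 28:
  append 28 at index 7 → [29, 14, 23, 1, 11, 7, 16, 28]
  28 > parent 1 at index 3, swap → [29, 14, 23, 28, 11, 7, 16, 1]
  28 > parent 14 at index 1, swap → [29, 28, 23, 14, 11, 7, 16, 1]
Insert 5:
  append 5 at index 8 → [29, 28, 23, 14, 11, 7, 16, 1, 5] (no swap needed)
Insert 21:
  append 21 at index 9 → [29, 28, 23, 14, 11, 7, 16, 1, 5, 21]
  21 > parent 11 at index 4, swap → [29, 28, 23, 14, 21, 7, 16, 1, 5, 11]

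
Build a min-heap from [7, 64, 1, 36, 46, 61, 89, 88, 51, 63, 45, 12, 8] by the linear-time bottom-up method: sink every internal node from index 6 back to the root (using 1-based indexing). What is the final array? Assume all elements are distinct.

sift down from index 6:
  61 vs smaller child 8 at index 13, swap → [7, 64, 1, 36, 46, 8, 89, 88, 51, 63, 45, 12, 61]
sift down from index 5:
  46 vs smaller child 45 at index 11, swap → [7, 64, 1, 36, 45, 8, 89, 88, 51, 63, 46, 12, 61]
sift down from index 4: already satisfies heap property
sift down from index 3: already satisfies heap property
sift down from index 2:
  64 vs smaller child 36 at index 4, swap → [7, 36, 1, 64, 45, 8, 89, 88, 51, 63, 46, 12, 61]
  64 vs smaller child 51 at index 9, swap → [7, 36, 1, 51, 45, 8, 89, 88, 64, 63, 46, 12, 61]
sift down from index 1:
  7 vs smaller child 1 at index 3, swap → [1, 36, 7, 51, 45, 8, 89, 88, 64, 63, 46, 12, 61]

[1, 36, 7, 51, 45, 8, 89, 88, 64, 63, 46, 12, 61]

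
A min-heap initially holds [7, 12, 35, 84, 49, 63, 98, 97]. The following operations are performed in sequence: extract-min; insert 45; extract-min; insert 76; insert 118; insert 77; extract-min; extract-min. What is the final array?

[49, 76, 63, 97, 77, 84, 98, 118]

extract-min → returns 7:
  remove root 7; move last element 97 to root → [97, 12, 35, 84, 49, 63, 98]
  97 vs smaller child 12 at index 1, swap → [12, 97, 35, 84, 49, 63, 98]
  97 vs smaller child 49 at index 4, swap → [12, 49, 35, 84, 97, 63, 98]
insert 45:
  append 45 at index 7 → [12, 49, 35, 84, 97, 63, 98, 45]
  45 < parent 84 at index 3, swap → [12, 49, 35, 45, 97, 63, 98, 84]
  45 < parent 49 at index 1, swap → [12, 45, 35, 49, 97, 63, 98, 84]
extract-min → returns 12:
  remove root 12; move last element 84 to root → [84, 45, 35, 49, 97, 63, 98]
  84 vs smaller child 35 at index 2, swap → [35, 45, 84, 49, 97, 63, 98]
  84 vs smaller child 63 at index 5, swap → [35, 45, 63, 49, 97, 84, 98]
insert 76:
  append 76 at index 7 → [35, 45, 63, 49, 97, 84, 98, 76] (no swap needed)
insert 118:
  append 118 at index 8 → [35, 45, 63, 49, 97, 84, 98, 76, 118] (no swap needed)
insert 77:
  append 77 at index 9 → [35, 45, 63, 49, 97, 84, 98, 76, 118, 77]
  77 < parent 97 at index 4, swap → [35, 45, 63, 49, 77, 84, 98, 76, 118, 97]
extract-min → returns 35:
  remove root 35; move last element 97 to root → [97, 45, 63, 49, 77, 84, 98, 76, 118]
  97 vs smaller child 45 at index 1, swap → [45, 97, 63, 49, 77, 84, 98, 76, 118]
  97 vs smaller child 49 at index 3, swap → [45, 49, 63, 97, 77, 84, 98, 76, 118]
  97 vs smaller child 76 at index 7, swap → [45, 49, 63, 76, 77, 84, 98, 97, 118]
extract-min → returns 45:
  remove root 45; move last element 118 to root → [118, 49, 63, 76, 77, 84, 98, 97]
  118 vs smaller child 49 at index 1, swap → [49, 118, 63, 76, 77, 84, 98, 97]
  118 vs smaller child 76 at index 3, swap → [49, 76, 63, 118, 77, 84, 98, 97]
  118 vs only child 97 at index 7, swap → [49, 76, 63, 97, 77, 84, 98, 118]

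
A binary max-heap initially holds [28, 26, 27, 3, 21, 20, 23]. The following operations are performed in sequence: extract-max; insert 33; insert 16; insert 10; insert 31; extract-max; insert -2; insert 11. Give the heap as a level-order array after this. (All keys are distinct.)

[31, 26, 27, 16, 21, 20, 23, 3, 10, -2, 11]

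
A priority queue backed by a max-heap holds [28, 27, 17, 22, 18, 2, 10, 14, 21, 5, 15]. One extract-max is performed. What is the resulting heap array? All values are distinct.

remove root 28; move last element 15 to root → [15, 27, 17, 22, 18, 2, 10, 14, 21, 5]
15 vs larger child 27 at index 1, swap → [27, 15, 17, 22, 18, 2, 10, 14, 21, 5]
15 vs larger child 22 at index 3, swap → [27, 22, 17, 15, 18, 2, 10, 14, 21, 5]
15 vs larger child 21 at index 8, swap → [27, 22, 17, 21, 18, 2, 10, 14, 15, 5]

[27, 22, 17, 21, 18, 2, 10, 14, 15, 5]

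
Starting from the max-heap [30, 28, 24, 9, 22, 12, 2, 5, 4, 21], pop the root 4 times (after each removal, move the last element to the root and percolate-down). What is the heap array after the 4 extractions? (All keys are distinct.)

extract-max #1 returns 30:
  remove root 30; move last element 21 to root → [21, 28, 24, 9, 22, 12, 2, 5, 4]
  21 vs larger child 28 at index 1, swap → [28, 21, 24, 9, 22, 12, 2, 5, 4]
  21 vs larger child 22 at index 4, swap → [28, 22, 24, 9, 21, 12, 2, 5, 4]
extract-max #2 returns 28:
  remove root 28; move last element 4 to root → [4, 22, 24, 9, 21, 12, 2, 5]
  4 vs larger child 24 at index 2, swap → [24, 22, 4, 9, 21, 12, 2, 5]
  4 vs larger child 12 at index 5, swap → [24, 22, 12, 9, 21, 4, 2, 5]
extract-max #3 returns 24:
  remove root 24; move last element 5 to root → [5, 22, 12, 9, 21, 4, 2]
  5 vs larger child 22 at index 1, swap → [22, 5, 12, 9, 21, 4, 2]
  5 vs larger child 21 at index 4, swap → [22, 21, 12, 9, 5, 4, 2]
extract-max #4 returns 22:
  remove root 22; move last element 2 to root → [2, 21, 12, 9, 5, 4]
  2 vs larger child 21 at index 1, swap → [21, 2, 12, 9, 5, 4]
  2 vs larger child 9 at index 3, swap → [21, 9, 12, 2, 5, 4]

[21, 9, 12, 2, 5, 4]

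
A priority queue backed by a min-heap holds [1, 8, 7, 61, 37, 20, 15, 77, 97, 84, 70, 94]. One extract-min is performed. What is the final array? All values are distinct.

remove root 1; move last element 94 to root → [94, 8, 7, 61, 37, 20, 15, 77, 97, 84, 70]
94 vs smaller child 7 at index 2, swap → [7, 8, 94, 61, 37, 20, 15, 77, 97, 84, 70]
94 vs smaller child 15 at index 6, swap → [7, 8, 15, 61, 37, 20, 94, 77, 97, 84, 70]

[7, 8, 15, 61, 37, 20, 94, 77, 97, 84, 70]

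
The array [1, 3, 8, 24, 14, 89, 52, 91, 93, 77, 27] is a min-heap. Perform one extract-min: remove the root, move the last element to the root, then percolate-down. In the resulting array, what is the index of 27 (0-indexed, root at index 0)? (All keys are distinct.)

4

remove root 1; move last element 27 to root → [27, 3, 8, 24, 14, 89, 52, 91, 93, 77]
27 vs smaller child 3 at index 1, swap → [3, 27, 8, 24, 14, 89, 52, 91, 93, 77]
27 vs smaller child 14 at index 4, swap → [3, 14, 8, 24, 27, 89, 52, 91, 93, 77]
resulting array: [3, 14, 8, 24, 27, 89, 52, 91, 93, 77]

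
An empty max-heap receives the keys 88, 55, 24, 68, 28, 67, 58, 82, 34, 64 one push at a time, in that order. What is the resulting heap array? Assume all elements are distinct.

[88, 82, 67, 68, 64, 24, 58, 55, 34, 28]

Insert 88:
  append 88 at index 0 → [88] (no swap needed)
Insert 55:
  append 55 at index 1 → [88, 55] (no swap needed)
Insert 24:
  append 24 at index 2 → [88, 55, 24] (no swap needed)
Insert 68:
  append 68 at index 3 → [88, 55, 24, 68]
  68 > parent 55 at index 1, swap → [88, 68, 24, 55]
Insert 28:
  append 28 at index 4 → [88, 68, 24, 55, 28] (no swap needed)
Insert 67:
  append 67 at index 5 → [88, 68, 24, 55, 28, 67]
  67 > parent 24 at index 2, swap → [88, 68, 67, 55, 28, 24]
Insert 58:
  append 58 at index 6 → [88, 68, 67, 55, 28, 24, 58] (no swap needed)
Insert 82:
  append 82 at index 7 → [88, 68, 67, 55, 28, 24, 58, 82]
  82 > parent 55 at index 3, swap → [88, 68, 67, 82, 28, 24, 58, 55]
  82 > parent 68 at index 1, swap → [88, 82, 67, 68, 28, 24, 58, 55]
Insert 34:
  append 34 at index 8 → [88, 82, 67, 68, 28, 24, 58, 55, 34] (no swap needed)
Insert 64:
  append 64 at index 9 → [88, 82, 67, 68, 28, 24, 58, 55, 34, 64]
  64 > parent 28 at index 4, swap → [88, 82, 67, 68, 64, 24, 58, 55, 34, 28]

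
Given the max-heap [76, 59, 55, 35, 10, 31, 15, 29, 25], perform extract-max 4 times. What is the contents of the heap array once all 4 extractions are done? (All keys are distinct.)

[31, 29, 25, 15, 10]

extract-max #1 returns 76:
  remove root 76; move last element 25 to root → [25, 59, 55, 35, 10, 31, 15, 29]
  25 vs larger child 59 at index 1, swap → [59, 25, 55, 35, 10, 31, 15, 29]
  25 vs larger child 35 at index 3, swap → [59, 35, 55, 25, 10, 31, 15, 29]
  25 vs only child 29 at index 7, swap → [59, 35, 55, 29, 10, 31, 15, 25]
extract-max #2 returns 59:
  remove root 59; move last element 25 to root → [25, 35, 55, 29, 10, 31, 15]
  25 vs larger child 55 at index 2, swap → [55, 35, 25, 29, 10, 31, 15]
  25 vs larger child 31 at index 5, swap → [55, 35, 31, 29, 10, 25, 15]
extract-max #3 returns 55:
  remove root 55; move last element 15 to root → [15, 35, 31, 29, 10, 25]
  15 vs larger child 35 at index 1, swap → [35, 15, 31, 29, 10, 25]
  15 vs larger child 29 at index 3, swap → [35, 29, 31, 15, 10, 25]
extract-max #4 returns 35:
  remove root 35; move last element 25 to root → [25, 29, 31, 15, 10]
  25 vs larger child 31 at index 2, swap → [31, 29, 25, 15, 10]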